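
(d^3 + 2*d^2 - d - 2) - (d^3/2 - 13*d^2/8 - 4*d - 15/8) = d^3/2 + 29*d^2/8 + 3*d - 1/8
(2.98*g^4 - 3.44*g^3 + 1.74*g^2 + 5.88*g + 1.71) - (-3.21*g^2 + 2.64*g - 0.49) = 2.98*g^4 - 3.44*g^3 + 4.95*g^2 + 3.24*g + 2.2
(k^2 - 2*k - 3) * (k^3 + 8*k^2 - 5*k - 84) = k^5 + 6*k^4 - 24*k^3 - 98*k^2 + 183*k + 252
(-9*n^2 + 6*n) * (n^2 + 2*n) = -9*n^4 - 12*n^3 + 12*n^2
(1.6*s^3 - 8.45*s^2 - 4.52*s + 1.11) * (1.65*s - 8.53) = 2.64*s^4 - 27.5905*s^3 + 64.6205*s^2 + 40.3871*s - 9.4683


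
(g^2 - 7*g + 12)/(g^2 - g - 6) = (g - 4)/(g + 2)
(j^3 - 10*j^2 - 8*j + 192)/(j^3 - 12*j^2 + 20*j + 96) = (j + 4)/(j + 2)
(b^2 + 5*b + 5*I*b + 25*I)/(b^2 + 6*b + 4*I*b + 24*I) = (b^2 + b*(5 + 5*I) + 25*I)/(b^2 + b*(6 + 4*I) + 24*I)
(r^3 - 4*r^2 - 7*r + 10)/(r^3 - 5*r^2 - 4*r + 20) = (r - 1)/(r - 2)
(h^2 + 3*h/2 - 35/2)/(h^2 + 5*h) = (h - 7/2)/h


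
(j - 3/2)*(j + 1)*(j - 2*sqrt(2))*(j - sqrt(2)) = j^4 - 3*sqrt(2)*j^3 - j^3/2 + 3*sqrt(2)*j^2/2 + 5*j^2/2 - 2*j + 9*sqrt(2)*j/2 - 6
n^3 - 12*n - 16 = (n - 4)*(n + 2)^2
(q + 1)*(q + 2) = q^2 + 3*q + 2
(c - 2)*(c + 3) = c^2 + c - 6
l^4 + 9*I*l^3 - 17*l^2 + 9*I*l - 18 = (l - I)*(l + I)*(l + 3*I)*(l + 6*I)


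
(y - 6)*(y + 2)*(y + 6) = y^3 + 2*y^2 - 36*y - 72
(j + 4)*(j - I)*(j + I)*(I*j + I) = I*j^4 + 5*I*j^3 + 5*I*j^2 + 5*I*j + 4*I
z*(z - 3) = z^2 - 3*z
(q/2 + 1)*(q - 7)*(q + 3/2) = q^3/2 - 7*q^2/4 - 43*q/4 - 21/2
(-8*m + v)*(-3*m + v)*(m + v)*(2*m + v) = 48*m^4 + 50*m^3*v - 7*m^2*v^2 - 8*m*v^3 + v^4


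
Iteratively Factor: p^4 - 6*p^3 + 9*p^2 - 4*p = (p - 4)*(p^3 - 2*p^2 + p) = p*(p - 4)*(p^2 - 2*p + 1) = p*(p - 4)*(p - 1)*(p - 1)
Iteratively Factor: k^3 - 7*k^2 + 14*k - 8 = (k - 1)*(k^2 - 6*k + 8) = (k - 2)*(k - 1)*(k - 4)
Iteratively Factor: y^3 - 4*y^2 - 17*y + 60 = (y - 5)*(y^2 + y - 12) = (y - 5)*(y - 3)*(y + 4)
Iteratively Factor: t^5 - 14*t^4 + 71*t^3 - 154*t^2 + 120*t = (t - 5)*(t^4 - 9*t^3 + 26*t^2 - 24*t) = (t - 5)*(t - 3)*(t^3 - 6*t^2 + 8*t) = (t - 5)*(t - 4)*(t - 3)*(t^2 - 2*t) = t*(t - 5)*(t - 4)*(t - 3)*(t - 2)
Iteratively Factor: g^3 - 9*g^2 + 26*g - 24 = (g - 2)*(g^2 - 7*g + 12) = (g - 4)*(g - 2)*(g - 3)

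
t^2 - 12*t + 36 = (t - 6)^2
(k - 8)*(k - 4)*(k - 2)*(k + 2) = k^4 - 12*k^3 + 28*k^2 + 48*k - 128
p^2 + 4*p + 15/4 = (p + 3/2)*(p + 5/2)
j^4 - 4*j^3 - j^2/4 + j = j*(j - 4)*(j - 1/2)*(j + 1/2)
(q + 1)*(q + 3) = q^2 + 4*q + 3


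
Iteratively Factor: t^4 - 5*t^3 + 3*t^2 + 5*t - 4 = (t + 1)*(t^3 - 6*t^2 + 9*t - 4) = (t - 1)*(t + 1)*(t^2 - 5*t + 4) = (t - 4)*(t - 1)*(t + 1)*(t - 1)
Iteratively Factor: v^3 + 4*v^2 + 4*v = (v + 2)*(v^2 + 2*v) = v*(v + 2)*(v + 2)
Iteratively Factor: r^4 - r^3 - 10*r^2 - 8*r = (r + 1)*(r^3 - 2*r^2 - 8*r) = (r + 1)*(r + 2)*(r^2 - 4*r) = (r - 4)*(r + 1)*(r + 2)*(r)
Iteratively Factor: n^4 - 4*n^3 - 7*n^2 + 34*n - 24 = (n - 4)*(n^3 - 7*n + 6) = (n - 4)*(n - 1)*(n^2 + n - 6) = (n - 4)*(n - 1)*(n + 3)*(n - 2)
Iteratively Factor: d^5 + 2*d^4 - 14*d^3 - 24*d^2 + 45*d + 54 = (d + 3)*(d^4 - d^3 - 11*d^2 + 9*d + 18) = (d + 1)*(d + 3)*(d^3 - 2*d^2 - 9*d + 18) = (d - 2)*(d + 1)*(d + 3)*(d^2 - 9) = (d - 3)*(d - 2)*(d + 1)*(d + 3)*(d + 3)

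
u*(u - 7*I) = u^2 - 7*I*u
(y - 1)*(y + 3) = y^2 + 2*y - 3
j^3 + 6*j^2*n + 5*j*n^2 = j*(j + n)*(j + 5*n)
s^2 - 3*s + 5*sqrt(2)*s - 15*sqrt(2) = (s - 3)*(s + 5*sqrt(2))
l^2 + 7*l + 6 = (l + 1)*(l + 6)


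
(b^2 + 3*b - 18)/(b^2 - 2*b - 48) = (b - 3)/(b - 8)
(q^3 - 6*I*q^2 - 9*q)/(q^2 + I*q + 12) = q*(q - 3*I)/(q + 4*I)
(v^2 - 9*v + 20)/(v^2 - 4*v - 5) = (v - 4)/(v + 1)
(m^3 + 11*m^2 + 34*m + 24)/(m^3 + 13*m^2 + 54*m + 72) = (m + 1)/(m + 3)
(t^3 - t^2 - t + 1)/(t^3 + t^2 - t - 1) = (t - 1)/(t + 1)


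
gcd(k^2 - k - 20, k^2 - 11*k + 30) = k - 5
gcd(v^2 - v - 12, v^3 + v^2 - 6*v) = v + 3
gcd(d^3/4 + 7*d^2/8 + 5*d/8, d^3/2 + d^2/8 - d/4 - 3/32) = 1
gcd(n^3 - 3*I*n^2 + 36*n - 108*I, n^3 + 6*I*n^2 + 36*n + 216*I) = n^2 + 36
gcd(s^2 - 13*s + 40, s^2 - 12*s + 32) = s - 8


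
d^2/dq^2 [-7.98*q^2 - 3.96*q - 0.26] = -15.9600000000000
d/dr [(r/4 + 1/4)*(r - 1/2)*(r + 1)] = 3*r*(r + 1)/4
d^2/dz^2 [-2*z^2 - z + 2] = -4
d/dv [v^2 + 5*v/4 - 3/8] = 2*v + 5/4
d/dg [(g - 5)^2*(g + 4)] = 3*(g - 5)*(g + 1)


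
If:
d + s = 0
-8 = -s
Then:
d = -8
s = 8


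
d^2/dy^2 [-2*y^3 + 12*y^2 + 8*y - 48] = 24 - 12*y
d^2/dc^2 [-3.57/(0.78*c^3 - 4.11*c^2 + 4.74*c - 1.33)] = ((16.7076*c - 29.3454)*(0.78*c^3 - 4.11*c^2 + 4.74*c - 1.33) - 3.57*(2.34*c^2 - 8.22*c + 4.74)*(4.68*c^2 - 16.44*c + 9.48))/(0.78*c^3 - 4.11*c^2 + 4.74*c - 1.33)^3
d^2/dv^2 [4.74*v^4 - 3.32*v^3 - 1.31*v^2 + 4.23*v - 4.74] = 56.88*v^2 - 19.92*v - 2.62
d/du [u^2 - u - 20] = 2*u - 1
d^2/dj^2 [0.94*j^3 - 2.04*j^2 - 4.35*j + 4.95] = 5.64*j - 4.08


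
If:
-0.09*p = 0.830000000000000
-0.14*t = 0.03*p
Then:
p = -9.22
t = 1.98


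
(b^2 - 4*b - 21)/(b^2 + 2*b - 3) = (b - 7)/(b - 1)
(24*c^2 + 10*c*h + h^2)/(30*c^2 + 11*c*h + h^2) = (4*c + h)/(5*c + h)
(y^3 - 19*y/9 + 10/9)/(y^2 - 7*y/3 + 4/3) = (9*y^2 + 9*y - 10)/(3*(3*y - 4))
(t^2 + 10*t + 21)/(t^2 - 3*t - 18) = (t + 7)/(t - 6)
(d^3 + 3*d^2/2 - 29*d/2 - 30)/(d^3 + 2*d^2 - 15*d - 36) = (d + 5/2)/(d + 3)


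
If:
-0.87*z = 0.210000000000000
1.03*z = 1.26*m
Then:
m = -0.20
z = -0.24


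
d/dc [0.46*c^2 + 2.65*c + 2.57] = 0.92*c + 2.65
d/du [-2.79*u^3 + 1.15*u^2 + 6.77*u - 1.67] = -8.37*u^2 + 2.3*u + 6.77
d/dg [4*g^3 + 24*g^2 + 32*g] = 12*g^2 + 48*g + 32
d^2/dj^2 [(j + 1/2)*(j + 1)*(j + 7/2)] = 6*j + 10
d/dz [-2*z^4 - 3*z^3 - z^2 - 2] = z*(-8*z^2 - 9*z - 2)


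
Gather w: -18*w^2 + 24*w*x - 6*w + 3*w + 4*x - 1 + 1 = -18*w^2 + w*(24*x - 3) + 4*x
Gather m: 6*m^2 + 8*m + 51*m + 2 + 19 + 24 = 6*m^2 + 59*m + 45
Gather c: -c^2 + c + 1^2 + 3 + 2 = -c^2 + c + 6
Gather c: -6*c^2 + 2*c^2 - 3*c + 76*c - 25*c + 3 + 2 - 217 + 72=-4*c^2 + 48*c - 140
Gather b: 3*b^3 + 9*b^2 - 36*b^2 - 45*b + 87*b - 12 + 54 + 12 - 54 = 3*b^3 - 27*b^2 + 42*b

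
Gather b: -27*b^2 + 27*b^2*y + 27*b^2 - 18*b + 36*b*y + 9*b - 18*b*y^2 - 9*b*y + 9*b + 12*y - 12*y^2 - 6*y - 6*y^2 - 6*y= 27*b^2*y + b*(-18*y^2 + 27*y) - 18*y^2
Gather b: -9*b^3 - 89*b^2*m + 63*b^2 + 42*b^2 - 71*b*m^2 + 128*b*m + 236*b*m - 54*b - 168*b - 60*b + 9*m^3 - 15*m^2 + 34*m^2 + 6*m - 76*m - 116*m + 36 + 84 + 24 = -9*b^3 + b^2*(105 - 89*m) + b*(-71*m^2 + 364*m - 282) + 9*m^3 + 19*m^2 - 186*m + 144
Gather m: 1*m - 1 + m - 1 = 2*m - 2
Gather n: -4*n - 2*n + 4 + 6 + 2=12 - 6*n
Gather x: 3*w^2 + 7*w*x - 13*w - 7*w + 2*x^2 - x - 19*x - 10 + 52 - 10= 3*w^2 - 20*w + 2*x^2 + x*(7*w - 20) + 32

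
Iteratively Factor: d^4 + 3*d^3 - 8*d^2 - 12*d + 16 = (d - 1)*(d^3 + 4*d^2 - 4*d - 16) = (d - 1)*(d + 4)*(d^2 - 4) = (d - 1)*(d + 2)*(d + 4)*(d - 2)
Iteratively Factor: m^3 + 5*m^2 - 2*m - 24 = (m - 2)*(m^2 + 7*m + 12) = (m - 2)*(m + 3)*(m + 4)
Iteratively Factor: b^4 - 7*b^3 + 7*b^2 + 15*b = (b + 1)*(b^3 - 8*b^2 + 15*b) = (b - 5)*(b + 1)*(b^2 - 3*b) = (b - 5)*(b - 3)*(b + 1)*(b)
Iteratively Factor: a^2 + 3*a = (a + 3)*(a)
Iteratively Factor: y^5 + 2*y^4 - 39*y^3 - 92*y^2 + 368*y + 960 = (y + 4)*(y^4 - 2*y^3 - 31*y^2 + 32*y + 240) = (y + 4)^2*(y^3 - 6*y^2 - 7*y + 60) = (y + 3)*(y + 4)^2*(y^2 - 9*y + 20) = (y - 5)*(y + 3)*(y + 4)^2*(y - 4)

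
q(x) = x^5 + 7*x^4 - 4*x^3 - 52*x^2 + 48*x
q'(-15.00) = 157533.00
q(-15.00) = -403920.00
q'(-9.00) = 12405.00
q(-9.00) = -14850.00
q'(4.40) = 3617.28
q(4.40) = 3136.57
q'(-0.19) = 67.14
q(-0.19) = -10.96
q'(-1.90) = 75.39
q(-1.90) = -185.02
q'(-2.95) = -89.79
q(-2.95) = -184.72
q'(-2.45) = -0.85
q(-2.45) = -206.97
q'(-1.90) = 75.39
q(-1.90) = -185.02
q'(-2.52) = -12.57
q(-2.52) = -206.50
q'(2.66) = 463.76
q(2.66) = 168.08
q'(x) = 5*x^4 + 28*x^3 - 12*x^2 - 104*x + 48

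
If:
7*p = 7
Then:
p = 1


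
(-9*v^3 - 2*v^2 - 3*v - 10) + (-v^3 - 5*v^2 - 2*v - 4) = -10*v^3 - 7*v^2 - 5*v - 14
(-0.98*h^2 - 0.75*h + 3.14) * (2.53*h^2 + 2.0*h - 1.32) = -2.4794*h^4 - 3.8575*h^3 + 7.7378*h^2 + 7.27*h - 4.1448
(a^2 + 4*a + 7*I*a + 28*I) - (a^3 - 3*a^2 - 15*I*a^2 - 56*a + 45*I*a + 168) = -a^3 + 4*a^2 + 15*I*a^2 + 60*a - 38*I*a - 168 + 28*I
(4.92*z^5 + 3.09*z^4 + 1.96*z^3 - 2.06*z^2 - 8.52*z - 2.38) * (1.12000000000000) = 5.5104*z^5 + 3.4608*z^4 + 2.1952*z^3 - 2.3072*z^2 - 9.5424*z - 2.6656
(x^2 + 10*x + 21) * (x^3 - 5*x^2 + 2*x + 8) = x^5 + 5*x^4 - 27*x^3 - 77*x^2 + 122*x + 168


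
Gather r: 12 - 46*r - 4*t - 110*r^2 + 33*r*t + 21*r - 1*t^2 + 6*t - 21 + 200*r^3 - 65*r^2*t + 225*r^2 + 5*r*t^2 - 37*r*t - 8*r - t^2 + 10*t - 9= 200*r^3 + r^2*(115 - 65*t) + r*(5*t^2 - 4*t - 33) - 2*t^2 + 12*t - 18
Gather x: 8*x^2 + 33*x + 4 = 8*x^2 + 33*x + 4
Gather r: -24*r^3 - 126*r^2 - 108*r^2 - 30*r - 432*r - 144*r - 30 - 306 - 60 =-24*r^3 - 234*r^2 - 606*r - 396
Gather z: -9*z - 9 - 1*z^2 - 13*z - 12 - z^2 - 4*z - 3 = -2*z^2 - 26*z - 24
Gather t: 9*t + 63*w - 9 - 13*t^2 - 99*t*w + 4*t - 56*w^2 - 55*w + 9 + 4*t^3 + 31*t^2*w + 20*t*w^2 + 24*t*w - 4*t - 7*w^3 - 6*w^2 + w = 4*t^3 + t^2*(31*w - 13) + t*(20*w^2 - 75*w + 9) - 7*w^3 - 62*w^2 + 9*w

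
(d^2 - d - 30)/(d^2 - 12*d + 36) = (d + 5)/(d - 6)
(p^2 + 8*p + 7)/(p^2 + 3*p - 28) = (p + 1)/(p - 4)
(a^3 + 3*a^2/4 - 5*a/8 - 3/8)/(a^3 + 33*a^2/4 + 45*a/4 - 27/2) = (2*a^2 + 3*a + 1)/(2*(a^2 + 9*a + 18))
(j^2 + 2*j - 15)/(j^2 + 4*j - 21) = (j + 5)/(j + 7)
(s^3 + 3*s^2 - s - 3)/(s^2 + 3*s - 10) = (s^3 + 3*s^2 - s - 3)/(s^2 + 3*s - 10)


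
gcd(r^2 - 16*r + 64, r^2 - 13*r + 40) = r - 8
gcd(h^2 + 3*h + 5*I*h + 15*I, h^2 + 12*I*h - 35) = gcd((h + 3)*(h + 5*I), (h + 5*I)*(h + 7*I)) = h + 5*I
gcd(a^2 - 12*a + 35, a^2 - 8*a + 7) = a - 7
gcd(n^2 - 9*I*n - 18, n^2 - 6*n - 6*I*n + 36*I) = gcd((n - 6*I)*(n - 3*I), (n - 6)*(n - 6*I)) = n - 6*I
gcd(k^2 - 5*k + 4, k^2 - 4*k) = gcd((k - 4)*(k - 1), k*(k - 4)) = k - 4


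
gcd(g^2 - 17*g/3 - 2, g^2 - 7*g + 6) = g - 6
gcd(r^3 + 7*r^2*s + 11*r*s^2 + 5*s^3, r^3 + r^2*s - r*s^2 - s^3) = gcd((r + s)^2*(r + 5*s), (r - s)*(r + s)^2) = r^2 + 2*r*s + s^2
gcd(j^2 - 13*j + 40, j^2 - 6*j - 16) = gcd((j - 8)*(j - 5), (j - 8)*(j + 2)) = j - 8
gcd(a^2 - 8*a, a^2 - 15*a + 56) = a - 8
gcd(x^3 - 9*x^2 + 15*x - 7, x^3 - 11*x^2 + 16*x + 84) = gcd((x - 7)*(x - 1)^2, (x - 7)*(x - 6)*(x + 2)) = x - 7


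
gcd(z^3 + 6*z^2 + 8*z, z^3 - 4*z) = z^2 + 2*z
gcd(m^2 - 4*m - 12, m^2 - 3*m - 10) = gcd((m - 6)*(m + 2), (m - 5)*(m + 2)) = m + 2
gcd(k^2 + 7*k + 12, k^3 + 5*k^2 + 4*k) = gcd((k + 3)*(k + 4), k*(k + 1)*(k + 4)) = k + 4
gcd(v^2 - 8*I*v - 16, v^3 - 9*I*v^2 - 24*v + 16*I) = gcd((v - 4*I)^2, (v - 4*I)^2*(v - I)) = v^2 - 8*I*v - 16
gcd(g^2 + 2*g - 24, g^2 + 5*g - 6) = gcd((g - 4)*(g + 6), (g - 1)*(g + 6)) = g + 6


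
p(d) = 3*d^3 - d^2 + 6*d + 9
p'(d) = 9*d^2 - 2*d + 6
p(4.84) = 354.75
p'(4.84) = 207.15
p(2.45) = 61.82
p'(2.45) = 55.12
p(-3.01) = -99.93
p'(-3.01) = 93.56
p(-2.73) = -75.87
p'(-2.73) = 78.54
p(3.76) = 176.89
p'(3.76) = 125.72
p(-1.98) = -30.09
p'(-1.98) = 45.24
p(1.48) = 25.41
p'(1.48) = 22.75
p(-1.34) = -8.05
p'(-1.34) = 24.84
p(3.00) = 99.00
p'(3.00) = 81.00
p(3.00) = 99.00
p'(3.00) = 81.00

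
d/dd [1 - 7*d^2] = -14*d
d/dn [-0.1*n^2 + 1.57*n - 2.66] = 1.57 - 0.2*n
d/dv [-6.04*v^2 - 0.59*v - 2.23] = -12.08*v - 0.59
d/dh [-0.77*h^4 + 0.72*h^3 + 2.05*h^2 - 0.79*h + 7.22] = -3.08*h^3 + 2.16*h^2 + 4.1*h - 0.79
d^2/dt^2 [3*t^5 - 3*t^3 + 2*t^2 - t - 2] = 60*t^3 - 18*t + 4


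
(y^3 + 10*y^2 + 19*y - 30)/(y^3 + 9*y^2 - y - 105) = (y^2 + 5*y - 6)/(y^2 + 4*y - 21)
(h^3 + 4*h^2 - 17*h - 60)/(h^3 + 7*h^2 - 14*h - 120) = (h + 3)/(h + 6)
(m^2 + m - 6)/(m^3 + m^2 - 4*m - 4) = (m + 3)/(m^2 + 3*m + 2)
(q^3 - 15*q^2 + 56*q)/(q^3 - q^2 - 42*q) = (q - 8)/(q + 6)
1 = 1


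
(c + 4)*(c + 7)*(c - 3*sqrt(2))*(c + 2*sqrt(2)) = c^4 - sqrt(2)*c^3 + 11*c^3 - 11*sqrt(2)*c^2 + 16*c^2 - 132*c - 28*sqrt(2)*c - 336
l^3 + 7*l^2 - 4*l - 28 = (l - 2)*(l + 2)*(l + 7)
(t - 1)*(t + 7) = t^2 + 6*t - 7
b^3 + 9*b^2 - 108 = (b - 3)*(b + 6)^2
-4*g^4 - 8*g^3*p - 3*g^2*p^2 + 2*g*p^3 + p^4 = (-2*g + p)*(g + p)^2*(2*g + p)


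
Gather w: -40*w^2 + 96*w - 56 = -40*w^2 + 96*w - 56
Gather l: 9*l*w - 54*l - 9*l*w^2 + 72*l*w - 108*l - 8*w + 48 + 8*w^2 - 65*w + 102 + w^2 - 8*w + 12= l*(-9*w^2 + 81*w - 162) + 9*w^2 - 81*w + 162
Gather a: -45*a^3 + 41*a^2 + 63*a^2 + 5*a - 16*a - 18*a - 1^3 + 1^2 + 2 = -45*a^3 + 104*a^2 - 29*a + 2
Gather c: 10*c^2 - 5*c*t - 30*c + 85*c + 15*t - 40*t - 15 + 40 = 10*c^2 + c*(55 - 5*t) - 25*t + 25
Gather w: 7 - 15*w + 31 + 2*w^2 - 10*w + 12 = 2*w^2 - 25*w + 50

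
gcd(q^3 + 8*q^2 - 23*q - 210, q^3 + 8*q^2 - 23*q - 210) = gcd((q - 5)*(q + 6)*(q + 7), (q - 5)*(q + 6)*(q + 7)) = q^3 + 8*q^2 - 23*q - 210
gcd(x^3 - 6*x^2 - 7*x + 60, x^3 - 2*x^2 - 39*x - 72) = x + 3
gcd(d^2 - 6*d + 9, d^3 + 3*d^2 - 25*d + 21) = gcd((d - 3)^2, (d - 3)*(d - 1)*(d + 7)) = d - 3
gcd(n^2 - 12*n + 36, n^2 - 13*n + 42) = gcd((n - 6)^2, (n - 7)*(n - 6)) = n - 6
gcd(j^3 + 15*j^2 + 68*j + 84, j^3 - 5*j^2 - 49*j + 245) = j + 7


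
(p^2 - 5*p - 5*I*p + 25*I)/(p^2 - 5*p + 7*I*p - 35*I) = (p - 5*I)/(p + 7*I)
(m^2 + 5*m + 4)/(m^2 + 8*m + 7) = (m + 4)/(m + 7)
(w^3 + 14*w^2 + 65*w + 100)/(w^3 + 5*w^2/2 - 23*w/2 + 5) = 2*(w^2 + 9*w + 20)/(2*w^2 - 5*w + 2)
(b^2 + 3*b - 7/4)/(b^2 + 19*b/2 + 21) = (b - 1/2)/(b + 6)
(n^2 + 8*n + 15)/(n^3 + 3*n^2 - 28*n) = (n^2 + 8*n + 15)/(n*(n^2 + 3*n - 28))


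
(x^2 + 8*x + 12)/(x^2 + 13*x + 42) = (x + 2)/(x + 7)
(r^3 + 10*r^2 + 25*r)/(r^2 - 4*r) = (r^2 + 10*r + 25)/(r - 4)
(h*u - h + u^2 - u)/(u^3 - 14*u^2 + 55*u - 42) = (h + u)/(u^2 - 13*u + 42)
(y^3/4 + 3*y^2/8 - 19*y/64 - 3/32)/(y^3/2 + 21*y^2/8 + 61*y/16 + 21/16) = (16*y^3 + 24*y^2 - 19*y - 6)/(4*(8*y^3 + 42*y^2 + 61*y + 21))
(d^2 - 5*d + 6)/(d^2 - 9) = (d - 2)/(d + 3)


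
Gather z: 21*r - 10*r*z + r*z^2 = r*z^2 - 10*r*z + 21*r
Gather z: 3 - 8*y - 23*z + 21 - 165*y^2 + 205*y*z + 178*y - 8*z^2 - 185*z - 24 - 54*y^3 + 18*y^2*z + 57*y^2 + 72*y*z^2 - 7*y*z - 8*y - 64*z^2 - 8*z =-54*y^3 - 108*y^2 + 162*y + z^2*(72*y - 72) + z*(18*y^2 + 198*y - 216)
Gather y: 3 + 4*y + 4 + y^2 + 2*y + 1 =y^2 + 6*y + 8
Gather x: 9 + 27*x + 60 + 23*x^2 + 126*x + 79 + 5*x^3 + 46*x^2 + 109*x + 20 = 5*x^3 + 69*x^2 + 262*x + 168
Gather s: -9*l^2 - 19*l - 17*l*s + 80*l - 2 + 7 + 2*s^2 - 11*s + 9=-9*l^2 + 61*l + 2*s^2 + s*(-17*l - 11) + 14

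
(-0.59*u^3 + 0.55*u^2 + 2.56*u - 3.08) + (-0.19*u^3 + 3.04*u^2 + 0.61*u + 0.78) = -0.78*u^3 + 3.59*u^2 + 3.17*u - 2.3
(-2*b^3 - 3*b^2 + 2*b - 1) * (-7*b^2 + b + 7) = 14*b^5 + 19*b^4 - 31*b^3 - 12*b^2 + 13*b - 7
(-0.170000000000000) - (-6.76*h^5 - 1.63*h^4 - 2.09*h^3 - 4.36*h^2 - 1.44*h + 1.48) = 6.76*h^5 + 1.63*h^4 + 2.09*h^3 + 4.36*h^2 + 1.44*h - 1.65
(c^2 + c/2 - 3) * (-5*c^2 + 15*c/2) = -5*c^4 + 5*c^3 + 75*c^2/4 - 45*c/2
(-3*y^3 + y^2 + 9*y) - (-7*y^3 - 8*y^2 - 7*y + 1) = 4*y^3 + 9*y^2 + 16*y - 1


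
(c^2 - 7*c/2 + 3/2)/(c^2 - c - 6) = (c - 1/2)/(c + 2)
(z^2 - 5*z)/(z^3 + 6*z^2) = (z - 5)/(z*(z + 6))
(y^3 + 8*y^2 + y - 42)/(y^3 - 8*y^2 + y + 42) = (y^3 + 8*y^2 + y - 42)/(y^3 - 8*y^2 + y + 42)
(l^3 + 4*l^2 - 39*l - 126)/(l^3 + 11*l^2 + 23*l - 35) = (l^2 - 3*l - 18)/(l^2 + 4*l - 5)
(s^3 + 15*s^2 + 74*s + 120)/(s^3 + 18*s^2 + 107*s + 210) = (s + 4)/(s + 7)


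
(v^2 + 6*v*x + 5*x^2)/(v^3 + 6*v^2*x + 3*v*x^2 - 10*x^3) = (-v - x)/(-v^2 - v*x + 2*x^2)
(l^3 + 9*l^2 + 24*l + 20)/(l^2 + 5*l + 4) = (l^3 + 9*l^2 + 24*l + 20)/(l^2 + 5*l + 4)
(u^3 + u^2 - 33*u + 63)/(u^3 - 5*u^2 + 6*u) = (u^2 + 4*u - 21)/(u*(u - 2))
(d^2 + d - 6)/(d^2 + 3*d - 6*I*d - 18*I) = (d - 2)/(d - 6*I)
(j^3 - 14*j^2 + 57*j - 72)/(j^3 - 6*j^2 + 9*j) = (j - 8)/j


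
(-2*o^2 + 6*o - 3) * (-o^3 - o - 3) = 2*o^5 - 6*o^4 + 5*o^3 - 15*o + 9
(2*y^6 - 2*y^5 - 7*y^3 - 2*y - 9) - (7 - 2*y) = 2*y^6 - 2*y^5 - 7*y^3 - 16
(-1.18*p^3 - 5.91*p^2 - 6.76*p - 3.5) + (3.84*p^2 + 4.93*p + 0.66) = -1.18*p^3 - 2.07*p^2 - 1.83*p - 2.84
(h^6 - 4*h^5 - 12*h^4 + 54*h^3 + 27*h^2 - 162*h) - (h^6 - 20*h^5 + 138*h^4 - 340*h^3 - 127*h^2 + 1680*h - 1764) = 16*h^5 - 150*h^4 + 394*h^3 + 154*h^2 - 1842*h + 1764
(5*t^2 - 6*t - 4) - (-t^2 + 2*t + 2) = 6*t^2 - 8*t - 6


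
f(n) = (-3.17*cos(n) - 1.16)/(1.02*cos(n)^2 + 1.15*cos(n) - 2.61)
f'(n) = (2.04*sin(n)*cos(n) + 1.15*sin(n))*(-3.17*cos(n) - 1.16)/(1.02*cos(n)^2 + 1.15*cos(n) - 2.61)^2 + 3.17*sin(n)/(1.02*cos(n)^2 + 1.15*cos(n) - 2.61) = (3.2334*sin(n)^2 - 2.3664*cos(n) - 12.8411)*sin(n)/(1.02*cos(n)^2 + 1.15*cos(n) - 2.61)^2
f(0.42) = 5.71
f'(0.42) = -11.72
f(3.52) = -0.64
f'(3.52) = 0.48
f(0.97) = 1.81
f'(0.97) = -3.70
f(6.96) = 3.32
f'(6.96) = -7.03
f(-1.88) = 0.07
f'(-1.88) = 1.07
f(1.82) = 0.13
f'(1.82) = -1.11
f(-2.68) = -0.59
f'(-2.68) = 0.56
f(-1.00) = 1.70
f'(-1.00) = 3.48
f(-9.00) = -0.61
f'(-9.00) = 0.53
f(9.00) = -0.61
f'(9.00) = -0.53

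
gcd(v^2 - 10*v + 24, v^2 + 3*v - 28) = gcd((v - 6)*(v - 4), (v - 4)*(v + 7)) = v - 4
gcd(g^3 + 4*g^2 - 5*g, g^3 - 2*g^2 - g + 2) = g - 1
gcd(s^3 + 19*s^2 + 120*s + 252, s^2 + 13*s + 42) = s^2 + 13*s + 42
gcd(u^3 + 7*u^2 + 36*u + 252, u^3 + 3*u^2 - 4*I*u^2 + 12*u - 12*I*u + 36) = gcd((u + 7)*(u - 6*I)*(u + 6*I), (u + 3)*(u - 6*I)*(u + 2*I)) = u - 6*I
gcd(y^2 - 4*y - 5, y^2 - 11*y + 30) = y - 5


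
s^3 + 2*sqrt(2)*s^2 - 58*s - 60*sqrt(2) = (s - 5*sqrt(2))*(s + sqrt(2))*(s + 6*sqrt(2))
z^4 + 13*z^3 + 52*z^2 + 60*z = z*(z + 2)*(z + 5)*(z + 6)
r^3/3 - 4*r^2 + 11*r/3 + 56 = (r/3 + 1)*(r - 8)*(r - 7)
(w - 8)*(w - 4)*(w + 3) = w^3 - 9*w^2 - 4*w + 96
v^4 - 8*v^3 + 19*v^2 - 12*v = v*(v - 4)*(v - 3)*(v - 1)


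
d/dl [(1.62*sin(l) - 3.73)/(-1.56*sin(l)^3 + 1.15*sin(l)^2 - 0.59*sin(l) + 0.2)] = (5.0544*sin(l)^3 - 19.3194*sin(l)^2 + 8.579*sin(l) - 1.8767)*cos(l)/(2.4336*sin(l)^6 - 3.588*sin(l)^5 + 3.1633*sin(l)^4 - 1.981*sin(l)^3 + 0.8081*sin(l)^2 - 0.236*sin(l) + 0.04)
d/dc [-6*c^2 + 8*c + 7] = 8 - 12*c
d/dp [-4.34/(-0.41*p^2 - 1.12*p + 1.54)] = (-3.5588*p - 4.8608)/(0.41*p^2 + 1.12*p - 1.54)^2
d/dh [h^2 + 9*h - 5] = 2*h + 9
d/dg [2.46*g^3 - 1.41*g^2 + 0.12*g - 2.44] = 7.38*g^2 - 2.82*g + 0.12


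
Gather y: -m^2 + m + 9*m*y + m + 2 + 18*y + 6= -m^2 + 2*m + y*(9*m + 18) + 8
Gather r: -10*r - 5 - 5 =-10*r - 10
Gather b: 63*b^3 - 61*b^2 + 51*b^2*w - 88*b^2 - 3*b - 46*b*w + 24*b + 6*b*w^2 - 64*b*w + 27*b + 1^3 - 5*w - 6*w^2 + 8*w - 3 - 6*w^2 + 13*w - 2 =63*b^3 + b^2*(51*w - 149) + b*(6*w^2 - 110*w + 48) - 12*w^2 + 16*w - 4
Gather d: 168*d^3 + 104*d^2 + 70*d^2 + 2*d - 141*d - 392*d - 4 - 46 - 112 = 168*d^3 + 174*d^2 - 531*d - 162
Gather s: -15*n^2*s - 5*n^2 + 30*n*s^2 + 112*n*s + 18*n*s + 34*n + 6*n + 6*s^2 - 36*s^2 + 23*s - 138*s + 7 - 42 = -5*n^2 + 40*n + s^2*(30*n - 30) + s*(-15*n^2 + 130*n - 115) - 35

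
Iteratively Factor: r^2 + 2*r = (r)*(r + 2)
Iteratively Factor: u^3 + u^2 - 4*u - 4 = (u - 2)*(u^2 + 3*u + 2) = (u - 2)*(u + 1)*(u + 2)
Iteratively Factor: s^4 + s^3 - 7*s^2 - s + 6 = (s - 2)*(s^3 + 3*s^2 - s - 3) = (s - 2)*(s + 3)*(s^2 - 1) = (s - 2)*(s - 1)*(s + 3)*(s + 1)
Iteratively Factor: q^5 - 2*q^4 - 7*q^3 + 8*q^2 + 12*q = (q + 1)*(q^4 - 3*q^3 - 4*q^2 + 12*q) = (q - 3)*(q + 1)*(q^3 - 4*q) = q*(q - 3)*(q + 1)*(q^2 - 4) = q*(q - 3)*(q + 1)*(q + 2)*(q - 2)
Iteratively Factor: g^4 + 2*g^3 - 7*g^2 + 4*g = (g)*(g^3 + 2*g^2 - 7*g + 4) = g*(g + 4)*(g^2 - 2*g + 1) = g*(g - 1)*(g + 4)*(g - 1)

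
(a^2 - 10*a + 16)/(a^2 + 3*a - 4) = (a^2 - 10*a + 16)/(a^2 + 3*a - 4)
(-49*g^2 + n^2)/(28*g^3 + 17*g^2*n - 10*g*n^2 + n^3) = (-7*g - n)/(4*g^2 + 3*g*n - n^2)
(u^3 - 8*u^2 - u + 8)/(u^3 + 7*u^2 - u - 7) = (u - 8)/(u + 7)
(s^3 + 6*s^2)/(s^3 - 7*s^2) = (s + 6)/(s - 7)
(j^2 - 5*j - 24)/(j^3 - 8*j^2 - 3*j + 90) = (j - 8)/(j^2 - 11*j + 30)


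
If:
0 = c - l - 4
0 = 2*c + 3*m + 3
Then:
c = -3*m/2 - 3/2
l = -3*m/2 - 11/2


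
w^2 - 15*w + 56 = (w - 8)*(w - 7)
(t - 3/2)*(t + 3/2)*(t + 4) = t^3 + 4*t^2 - 9*t/4 - 9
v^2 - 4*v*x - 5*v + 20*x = (v - 5)*(v - 4*x)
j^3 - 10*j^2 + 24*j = j*(j - 6)*(j - 4)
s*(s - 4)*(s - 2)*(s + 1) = s^4 - 5*s^3 + 2*s^2 + 8*s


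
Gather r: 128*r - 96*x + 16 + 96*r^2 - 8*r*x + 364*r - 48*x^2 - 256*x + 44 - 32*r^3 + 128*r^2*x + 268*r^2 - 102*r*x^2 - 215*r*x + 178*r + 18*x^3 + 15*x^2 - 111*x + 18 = -32*r^3 + r^2*(128*x + 364) + r*(-102*x^2 - 223*x + 670) + 18*x^3 - 33*x^2 - 463*x + 78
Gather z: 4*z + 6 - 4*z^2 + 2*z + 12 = -4*z^2 + 6*z + 18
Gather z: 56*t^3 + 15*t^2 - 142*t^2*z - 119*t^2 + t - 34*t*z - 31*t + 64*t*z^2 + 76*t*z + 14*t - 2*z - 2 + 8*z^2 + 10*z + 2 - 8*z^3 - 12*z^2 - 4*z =56*t^3 - 104*t^2 - 16*t - 8*z^3 + z^2*(64*t - 4) + z*(-142*t^2 + 42*t + 4)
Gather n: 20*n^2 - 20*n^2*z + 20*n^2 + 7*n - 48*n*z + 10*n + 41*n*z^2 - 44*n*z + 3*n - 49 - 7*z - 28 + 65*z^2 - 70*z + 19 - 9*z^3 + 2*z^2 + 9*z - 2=n^2*(40 - 20*z) + n*(41*z^2 - 92*z + 20) - 9*z^3 + 67*z^2 - 68*z - 60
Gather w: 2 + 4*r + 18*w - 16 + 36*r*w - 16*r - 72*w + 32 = -12*r + w*(36*r - 54) + 18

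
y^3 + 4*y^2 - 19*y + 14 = (y - 2)*(y - 1)*(y + 7)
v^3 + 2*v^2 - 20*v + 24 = (v - 2)^2*(v + 6)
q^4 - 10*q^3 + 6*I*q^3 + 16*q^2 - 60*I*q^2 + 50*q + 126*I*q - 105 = (q - 7)*(q - 3)*(q + I)*(q + 5*I)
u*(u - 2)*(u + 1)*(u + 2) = u^4 + u^3 - 4*u^2 - 4*u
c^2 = c^2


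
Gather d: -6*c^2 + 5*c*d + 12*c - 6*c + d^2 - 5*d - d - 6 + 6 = -6*c^2 + 6*c + d^2 + d*(5*c - 6)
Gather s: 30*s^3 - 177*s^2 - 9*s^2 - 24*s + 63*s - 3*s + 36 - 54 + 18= 30*s^3 - 186*s^2 + 36*s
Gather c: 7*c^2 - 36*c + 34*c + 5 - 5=7*c^2 - 2*c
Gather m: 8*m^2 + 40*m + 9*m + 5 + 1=8*m^2 + 49*m + 6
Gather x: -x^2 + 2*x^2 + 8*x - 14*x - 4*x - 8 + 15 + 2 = x^2 - 10*x + 9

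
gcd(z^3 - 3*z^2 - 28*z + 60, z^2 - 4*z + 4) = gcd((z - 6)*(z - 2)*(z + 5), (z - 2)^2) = z - 2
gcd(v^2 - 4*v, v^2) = v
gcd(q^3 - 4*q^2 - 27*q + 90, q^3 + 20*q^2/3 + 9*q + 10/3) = q + 5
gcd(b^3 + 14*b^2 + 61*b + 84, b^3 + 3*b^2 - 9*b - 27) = b + 3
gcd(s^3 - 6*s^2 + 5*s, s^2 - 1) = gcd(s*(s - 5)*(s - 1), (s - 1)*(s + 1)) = s - 1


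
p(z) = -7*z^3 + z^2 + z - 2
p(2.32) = -81.71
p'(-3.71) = -295.47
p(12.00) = -11942.00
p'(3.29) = -219.73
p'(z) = -21*z^2 + 2*z + 1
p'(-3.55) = -270.75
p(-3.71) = 365.51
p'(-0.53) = -5.96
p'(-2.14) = -99.45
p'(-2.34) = -118.67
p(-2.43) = 101.92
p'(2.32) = -107.39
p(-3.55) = 320.22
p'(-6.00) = -767.00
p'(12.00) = -2999.00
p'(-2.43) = -127.86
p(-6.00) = 1540.00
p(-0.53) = -1.21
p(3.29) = -237.16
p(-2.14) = 69.04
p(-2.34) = 90.83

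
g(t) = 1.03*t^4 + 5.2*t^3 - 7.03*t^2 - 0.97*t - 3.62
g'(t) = 4.12*t^3 + 15.6*t^2 - 14.06*t - 0.97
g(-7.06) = 381.89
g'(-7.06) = -573.96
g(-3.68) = -165.50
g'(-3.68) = 56.71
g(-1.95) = -52.12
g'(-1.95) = 55.22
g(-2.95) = -117.43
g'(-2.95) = 70.50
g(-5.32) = -155.33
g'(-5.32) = -105.00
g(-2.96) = -118.13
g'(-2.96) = 70.48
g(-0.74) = -8.55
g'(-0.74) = 16.31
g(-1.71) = -39.71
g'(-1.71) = 48.09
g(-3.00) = -120.95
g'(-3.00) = 70.37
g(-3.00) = -120.95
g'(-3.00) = 70.37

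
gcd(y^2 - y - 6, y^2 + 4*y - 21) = y - 3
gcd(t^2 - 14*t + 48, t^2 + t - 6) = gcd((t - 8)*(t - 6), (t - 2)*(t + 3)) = 1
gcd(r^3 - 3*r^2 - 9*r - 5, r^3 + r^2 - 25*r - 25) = r^2 - 4*r - 5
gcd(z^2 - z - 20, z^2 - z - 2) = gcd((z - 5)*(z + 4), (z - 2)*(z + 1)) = 1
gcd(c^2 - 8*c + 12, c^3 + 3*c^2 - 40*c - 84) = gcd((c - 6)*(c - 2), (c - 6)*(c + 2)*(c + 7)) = c - 6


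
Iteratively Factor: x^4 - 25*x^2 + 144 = (x - 4)*(x^3 + 4*x^2 - 9*x - 36) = (x - 4)*(x + 4)*(x^2 - 9) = (x - 4)*(x - 3)*(x + 4)*(x + 3)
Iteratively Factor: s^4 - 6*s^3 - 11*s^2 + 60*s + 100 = (s + 2)*(s^3 - 8*s^2 + 5*s + 50) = (s - 5)*(s + 2)*(s^2 - 3*s - 10) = (s - 5)^2*(s + 2)*(s + 2)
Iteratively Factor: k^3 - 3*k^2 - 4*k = (k)*(k^2 - 3*k - 4) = k*(k - 4)*(k + 1)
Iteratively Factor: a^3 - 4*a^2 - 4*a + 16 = (a - 4)*(a^2 - 4) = (a - 4)*(a + 2)*(a - 2)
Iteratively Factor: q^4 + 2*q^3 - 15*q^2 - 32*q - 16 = (q - 4)*(q^3 + 6*q^2 + 9*q + 4) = (q - 4)*(q + 4)*(q^2 + 2*q + 1) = (q - 4)*(q + 1)*(q + 4)*(q + 1)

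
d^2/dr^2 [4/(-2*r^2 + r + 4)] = 8*(-4*r^2 + 2*r + (4*r - 1)^2 + 8)/(-2*r^2 + r + 4)^3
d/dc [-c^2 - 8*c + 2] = -2*c - 8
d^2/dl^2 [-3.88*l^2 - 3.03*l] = -7.76000000000000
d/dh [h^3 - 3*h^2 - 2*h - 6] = 3*h^2 - 6*h - 2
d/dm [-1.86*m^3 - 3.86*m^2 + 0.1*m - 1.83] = -5.58*m^2 - 7.72*m + 0.1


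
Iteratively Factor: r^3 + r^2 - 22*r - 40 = (r + 4)*(r^2 - 3*r - 10) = (r - 5)*(r + 4)*(r + 2)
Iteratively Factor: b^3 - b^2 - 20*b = (b + 4)*(b^2 - 5*b) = (b - 5)*(b + 4)*(b)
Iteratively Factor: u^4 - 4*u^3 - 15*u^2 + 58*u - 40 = (u - 5)*(u^3 + u^2 - 10*u + 8) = (u - 5)*(u + 4)*(u^2 - 3*u + 2) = (u - 5)*(u - 1)*(u + 4)*(u - 2)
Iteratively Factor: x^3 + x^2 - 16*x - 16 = (x + 1)*(x^2 - 16) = (x - 4)*(x + 1)*(x + 4)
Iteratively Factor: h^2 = (h)*(h)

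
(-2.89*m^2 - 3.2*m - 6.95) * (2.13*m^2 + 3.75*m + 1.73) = -6.1557*m^4 - 17.6535*m^3 - 31.8032*m^2 - 31.5985*m - 12.0235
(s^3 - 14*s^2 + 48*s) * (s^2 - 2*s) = s^5 - 16*s^4 + 76*s^3 - 96*s^2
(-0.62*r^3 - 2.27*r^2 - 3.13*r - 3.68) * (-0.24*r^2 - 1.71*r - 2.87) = 0.1488*r^5 + 1.605*r^4 + 6.4123*r^3 + 12.7504*r^2 + 15.2759*r + 10.5616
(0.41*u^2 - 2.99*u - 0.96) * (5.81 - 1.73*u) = -0.7093*u^3 + 7.5548*u^2 - 15.7111*u - 5.5776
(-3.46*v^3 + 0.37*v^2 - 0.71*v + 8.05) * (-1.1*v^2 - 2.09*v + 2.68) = 3.806*v^5 + 6.8244*v^4 - 9.2651*v^3 - 6.3795*v^2 - 18.7273*v + 21.574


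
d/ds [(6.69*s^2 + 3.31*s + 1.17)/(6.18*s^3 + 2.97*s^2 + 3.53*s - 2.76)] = (-41.3442*s^4 - 40.9116*s^3 - 7.9068*s^2 - 43.8786*s - 13.2657)/(38.1924*s^6 + 36.7092*s^5 + 52.4517*s^4 - 13.1454*s^3 - 3.9335*s^2 - 19.4856*s + 7.6176)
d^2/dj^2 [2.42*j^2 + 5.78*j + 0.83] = 4.84000000000000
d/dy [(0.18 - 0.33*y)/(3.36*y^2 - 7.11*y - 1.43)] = (1.1088*y^2 - 1.2096*y + 1.7517)/(11.2896*y^4 - 47.7792*y^3 + 40.9425*y^2 + 20.3346*y + 2.0449)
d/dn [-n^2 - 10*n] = -2*n - 10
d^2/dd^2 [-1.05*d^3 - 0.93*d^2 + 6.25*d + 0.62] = -6.3*d - 1.86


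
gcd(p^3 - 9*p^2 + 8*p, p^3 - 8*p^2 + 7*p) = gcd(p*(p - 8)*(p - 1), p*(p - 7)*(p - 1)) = p^2 - p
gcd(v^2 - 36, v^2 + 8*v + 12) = v + 6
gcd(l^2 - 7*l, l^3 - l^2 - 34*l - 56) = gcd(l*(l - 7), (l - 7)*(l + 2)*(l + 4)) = l - 7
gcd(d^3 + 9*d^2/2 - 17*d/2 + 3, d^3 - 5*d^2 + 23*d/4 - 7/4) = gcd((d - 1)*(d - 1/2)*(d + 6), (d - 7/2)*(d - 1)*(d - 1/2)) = d^2 - 3*d/2 + 1/2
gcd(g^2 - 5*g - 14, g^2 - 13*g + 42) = g - 7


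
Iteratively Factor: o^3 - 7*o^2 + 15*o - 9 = (o - 3)*(o^2 - 4*o + 3) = (o - 3)^2*(o - 1)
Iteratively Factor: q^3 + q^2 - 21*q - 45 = (q + 3)*(q^2 - 2*q - 15) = (q - 5)*(q + 3)*(q + 3)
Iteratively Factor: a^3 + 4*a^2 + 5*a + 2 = (a + 2)*(a^2 + 2*a + 1) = (a + 1)*(a + 2)*(a + 1)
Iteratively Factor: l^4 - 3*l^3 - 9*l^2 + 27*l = (l - 3)*(l^3 - 9*l) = (l - 3)^2*(l^2 + 3*l) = l*(l - 3)^2*(l + 3)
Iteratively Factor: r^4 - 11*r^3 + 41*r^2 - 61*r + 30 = (r - 2)*(r^3 - 9*r^2 + 23*r - 15) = (r - 3)*(r - 2)*(r^2 - 6*r + 5) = (r - 5)*(r - 3)*(r - 2)*(r - 1)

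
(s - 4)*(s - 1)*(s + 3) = s^3 - 2*s^2 - 11*s + 12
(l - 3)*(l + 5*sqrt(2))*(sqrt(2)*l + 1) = sqrt(2)*l^3 - 3*sqrt(2)*l^2 + 11*l^2 - 33*l + 5*sqrt(2)*l - 15*sqrt(2)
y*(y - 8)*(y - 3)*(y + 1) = y^4 - 10*y^3 + 13*y^2 + 24*y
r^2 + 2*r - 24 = (r - 4)*(r + 6)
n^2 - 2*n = n*(n - 2)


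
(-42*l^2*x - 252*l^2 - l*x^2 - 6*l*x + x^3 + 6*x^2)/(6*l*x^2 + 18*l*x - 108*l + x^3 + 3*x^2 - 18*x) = (-7*l + x)/(x - 3)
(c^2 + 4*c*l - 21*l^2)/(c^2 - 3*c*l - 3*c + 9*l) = (c + 7*l)/(c - 3)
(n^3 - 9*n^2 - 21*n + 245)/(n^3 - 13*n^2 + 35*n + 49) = (n + 5)/(n + 1)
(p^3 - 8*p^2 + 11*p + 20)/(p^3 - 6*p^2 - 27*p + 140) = (p^2 - 4*p - 5)/(p^2 - 2*p - 35)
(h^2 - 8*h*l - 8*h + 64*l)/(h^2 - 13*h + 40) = (h - 8*l)/(h - 5)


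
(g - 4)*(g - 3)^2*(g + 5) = g^4 - 5*g^3 - 17*g^2 + 129*g - 180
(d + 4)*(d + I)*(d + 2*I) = d^3 + 4*d^2 + 3*I*d^2 - 2*d + 12*I*d - 8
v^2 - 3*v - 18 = (v - 6)*(v + 3)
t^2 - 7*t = t*(t - 7)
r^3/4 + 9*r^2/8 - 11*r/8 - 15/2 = (r/4 + 1)*(r - 5/2)*(r + 3)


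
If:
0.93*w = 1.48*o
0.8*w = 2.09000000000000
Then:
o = 1.64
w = 2.61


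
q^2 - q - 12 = (q - 4)*(q + 3)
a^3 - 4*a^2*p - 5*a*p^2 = a*(a - 5*p)*(a + p)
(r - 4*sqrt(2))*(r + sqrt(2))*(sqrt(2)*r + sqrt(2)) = sqrt(2)*r^3 - 6*r^2 + sqrt(2)*r^2 - 8*sqrt(2)*r - 6*r - 8*sqrt(2)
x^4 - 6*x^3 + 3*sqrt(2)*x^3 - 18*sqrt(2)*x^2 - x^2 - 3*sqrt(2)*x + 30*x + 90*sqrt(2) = (x - 5)*(x - 3)*(x + 2)*(x + 3*sqrt(2))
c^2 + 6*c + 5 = (c + 1)*(c + 5)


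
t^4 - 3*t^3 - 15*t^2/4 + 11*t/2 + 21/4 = (t - 7/2)*(t - 3/2)*(t + 1)^2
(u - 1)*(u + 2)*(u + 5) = u^3 + 6*u^2 + 3*u - 10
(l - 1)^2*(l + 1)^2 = l^4 - 2*l^2 + 1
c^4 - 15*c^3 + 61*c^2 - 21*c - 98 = (c - 7)^2*(c - 2)*(c + 1)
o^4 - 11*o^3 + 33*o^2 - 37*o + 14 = (o - 7)*(o - 2)*(o - 1)^2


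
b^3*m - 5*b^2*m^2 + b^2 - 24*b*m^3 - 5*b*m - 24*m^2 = (b - 8*m)*(b + 3*m)*(b*m + 1)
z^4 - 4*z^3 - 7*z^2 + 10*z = z*(z - 5)*(z - 1)*(z + 2)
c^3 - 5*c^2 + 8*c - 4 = (c - 2)^2*(c - 1)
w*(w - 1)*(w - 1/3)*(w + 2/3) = w^4 - 2*w^3/3 - 5*w^2/9 + 2*w/9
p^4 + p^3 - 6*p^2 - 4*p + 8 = (p - 2)*(p - 1)*(p + 2)^2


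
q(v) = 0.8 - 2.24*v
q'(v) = -2.24000000000000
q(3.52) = -7.08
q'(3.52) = -2.24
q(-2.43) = 6.24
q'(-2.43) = -2.24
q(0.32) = 0.08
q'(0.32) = -2.24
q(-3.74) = 9.18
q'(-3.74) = -2.24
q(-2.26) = 5.86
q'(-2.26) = -2.24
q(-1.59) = 4.36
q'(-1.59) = -2.24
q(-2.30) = 5.95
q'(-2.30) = -2.24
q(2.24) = -4.22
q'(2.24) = -2.24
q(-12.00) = 27.68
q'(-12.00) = -2.24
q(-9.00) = 20.96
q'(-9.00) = -2.24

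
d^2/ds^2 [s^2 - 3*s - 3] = 2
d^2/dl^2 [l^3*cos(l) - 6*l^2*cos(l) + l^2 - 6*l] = -l^3*cos(l) + 6*sqrt(2)*l^2*cos(l + pi/4) + 24*l*sin(l) + 6*l*cos(l) - 12*cos(l) + 2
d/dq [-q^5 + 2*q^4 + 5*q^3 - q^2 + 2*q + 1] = -5*q^4 + 8*q^3 + 15*q^2 - 2*q + 2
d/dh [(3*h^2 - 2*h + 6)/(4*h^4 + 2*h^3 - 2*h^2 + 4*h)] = (-12*h^5 + 9*h^4 - 44*h^3 - 14*h^2 + 12*h - 12)/(2*h^2*(4*h^6 + 4*h^5 - 3*h^4 + 6*h^3 + 5*h^2 - 4*h + 4))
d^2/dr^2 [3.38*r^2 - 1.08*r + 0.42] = 6.76000000000000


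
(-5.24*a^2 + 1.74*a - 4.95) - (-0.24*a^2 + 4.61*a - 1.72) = -5.0*a^2 - 2.87*a - 3.23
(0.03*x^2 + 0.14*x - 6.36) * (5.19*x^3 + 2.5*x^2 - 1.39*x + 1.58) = 0.1557*x^5 + 0.8016*x^4 - 32.7001*x^3 - 16.0472*x^2 + 9.0616*x - 10.0488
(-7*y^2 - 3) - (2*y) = -7*y^2 - 2*y - 3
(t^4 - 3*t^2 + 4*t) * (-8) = -8*t^4 + 24*t^2 - 32*t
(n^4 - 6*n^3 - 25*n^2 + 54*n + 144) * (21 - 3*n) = -3*n^5 + 39*n^4 - 51*n^3 - 687*n^2 + 702*n + 3024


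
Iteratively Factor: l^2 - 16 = (l + 4)*(l - 4)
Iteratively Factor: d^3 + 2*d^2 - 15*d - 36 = (d + 3)*(d^2 - d - 12) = (d - 4)*(d + 3)*(d + 3)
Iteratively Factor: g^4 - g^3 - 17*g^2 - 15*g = (g)*(g^3 - g^2 - 17*g - 15) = g*(g + 3)*(g^2 - 4*g - 5) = g*(g + 1)*(g + 3)*(g - 5)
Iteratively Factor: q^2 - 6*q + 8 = (q - 2)*(q - 4)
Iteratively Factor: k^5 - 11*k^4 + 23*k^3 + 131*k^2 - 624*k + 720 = (k - 3)*(k^4 - 8*k^3 - k^2 + 128*k - 240) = (k - 3)^2*(k^3 - 5*k^2 - 16*k + 80) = (k - 3)^2*(k + 4)*(k^2 - 9*k + 20) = (k - 4)*(k - 3)^2*(k + 4)*(k - 5)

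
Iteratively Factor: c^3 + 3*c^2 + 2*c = (c + 1)*(c^2 + 2*c) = (c + 1)*(c + 2)*(c)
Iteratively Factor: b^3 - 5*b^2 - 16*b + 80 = (b - 5)*(b^2 - 16) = (b - 5)*(b + 4)*(b - 4)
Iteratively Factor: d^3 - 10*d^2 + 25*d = (d - 5)*(d^2 - 5*d) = d*(d - 5)*(d - 5)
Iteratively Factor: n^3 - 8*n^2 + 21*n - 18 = (n - 3)*(n^2 - 5*n + 6) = (n - 3)^2*(n - 2)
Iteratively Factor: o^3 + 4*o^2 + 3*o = (o + 1)*(o^2 + 3*o) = o*(o + 1)*(o + 3)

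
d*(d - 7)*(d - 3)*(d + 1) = d^4 - 9*d^3 + 11*d^2 + 21*d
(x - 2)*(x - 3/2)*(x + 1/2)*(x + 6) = x^4 + 3*x^3 - 67*x^2/4 + 9*x + 9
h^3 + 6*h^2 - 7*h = h*(h - 1)*(h + 7)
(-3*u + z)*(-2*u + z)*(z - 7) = 6*u^2*z - 42*u^2 - 5*u*z^2 + 35*u*z + z^3 - 7*z^2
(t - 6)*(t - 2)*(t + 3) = t^3 - 5*t^2 - 12*t + 36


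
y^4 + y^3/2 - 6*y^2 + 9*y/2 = y*(y - 3/2)*(y - 1)*(y + 3)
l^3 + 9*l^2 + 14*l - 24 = (l - 1)*(l + 4)*(l + 6)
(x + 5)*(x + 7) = x^2 + 12*x + 35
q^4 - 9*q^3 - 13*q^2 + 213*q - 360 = (q - 8)*(q - 3)^2*(q + 5)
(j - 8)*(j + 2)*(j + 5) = j^3 - j^2 - 46*j - 80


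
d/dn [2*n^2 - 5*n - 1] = 4*n - 5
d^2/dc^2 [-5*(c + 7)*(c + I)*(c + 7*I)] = -30*c - 70 - 80*I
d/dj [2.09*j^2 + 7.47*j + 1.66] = 4.18*j + 7.47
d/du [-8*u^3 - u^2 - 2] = 2*u*(-12*u - 1)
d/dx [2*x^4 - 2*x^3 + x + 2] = 8*x^3 - 6*x^2 + 1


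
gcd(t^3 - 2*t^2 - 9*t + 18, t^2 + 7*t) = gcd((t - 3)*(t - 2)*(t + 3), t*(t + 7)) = 1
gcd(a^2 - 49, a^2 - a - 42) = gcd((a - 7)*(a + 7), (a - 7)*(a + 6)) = a - 7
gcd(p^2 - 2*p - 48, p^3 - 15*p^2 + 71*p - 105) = 1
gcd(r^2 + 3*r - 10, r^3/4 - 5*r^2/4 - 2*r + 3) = 1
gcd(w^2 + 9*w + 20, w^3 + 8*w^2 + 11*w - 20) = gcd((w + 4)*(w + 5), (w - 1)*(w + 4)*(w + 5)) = w^2 + 9*w + 20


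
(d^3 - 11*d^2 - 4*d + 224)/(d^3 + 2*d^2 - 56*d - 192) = (d - 7)/(d + 6)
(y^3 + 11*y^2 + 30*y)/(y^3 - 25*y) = (y + 6)/(y - 5)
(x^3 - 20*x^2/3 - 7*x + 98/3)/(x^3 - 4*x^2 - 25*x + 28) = (3*x^2 + x - 14)/(3*(x^2 + 3*x - 4))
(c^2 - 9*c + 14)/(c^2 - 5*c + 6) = (c - 7)/(c - 3)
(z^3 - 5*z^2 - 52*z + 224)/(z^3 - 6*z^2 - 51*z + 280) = (z - 4)/(z - 5)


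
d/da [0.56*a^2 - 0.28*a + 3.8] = 1.12*a - 0.28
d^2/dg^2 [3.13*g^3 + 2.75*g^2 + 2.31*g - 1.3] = 18.78*g + 5.5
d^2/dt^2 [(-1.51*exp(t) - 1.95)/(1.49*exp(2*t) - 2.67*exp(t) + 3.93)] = (-3.352351*exp(4*t) - 23.324013*exp(3*t) + 76.325697*exp(2*t) + 15.928524*exp(t) - 43.783344)*exp(t)/(3.307949*exp(6*t) - 17.783001*exp(5*t) + 58.041162*exp(4*t) - 112.842477*exp(3*t) + 153.088434*exp(2*t) - 123.713649*exp(t) + 60.698457)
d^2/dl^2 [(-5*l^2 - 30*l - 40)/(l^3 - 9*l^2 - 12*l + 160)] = 10*(-l^3 - 6*l^2 + 198*l - 778)/(l^6 - 39*l^5 + 627*l^4 - 5317*l^3 + 25080*l^2 - 62400*l + 64000)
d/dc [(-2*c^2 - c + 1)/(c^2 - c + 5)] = (3*c^2 - 22*c - 4)/(c^4 - 2*c^3 + 11*c^2 - 10*c + 25)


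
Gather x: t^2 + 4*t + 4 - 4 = t^2 + 4*t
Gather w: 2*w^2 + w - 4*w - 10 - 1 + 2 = 2*w^2 - 3*w - 9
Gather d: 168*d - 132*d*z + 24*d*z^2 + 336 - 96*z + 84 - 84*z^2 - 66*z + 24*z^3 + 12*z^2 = d*(24*z^2 - 132*z + 168) + 24*z^3 - 72*z^2 - 162*z + 420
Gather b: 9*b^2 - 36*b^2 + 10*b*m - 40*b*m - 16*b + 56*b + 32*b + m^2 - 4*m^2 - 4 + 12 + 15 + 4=-27*b^2 + b*(72 - 30*m) - 3*m^2 + 27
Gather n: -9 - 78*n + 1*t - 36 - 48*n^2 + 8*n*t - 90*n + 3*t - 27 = -48*n^2 + n*(8*t - 168) + 4*t - 72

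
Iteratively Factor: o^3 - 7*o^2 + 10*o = (o - 2)*(o^2 - 5*o) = (o - 5)*(o - 2)*(o)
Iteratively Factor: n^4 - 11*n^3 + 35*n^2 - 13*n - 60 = (n - 4)*(n^3 - 7*n^2 + 7*n + 15) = (n - 5)*(n - 4)*(n^2 - 2*n - 3) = (n - 5)*(n - 4)*(n - 3)*(n + 1)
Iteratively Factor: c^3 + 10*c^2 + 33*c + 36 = (c + 4)*(c^2 + 6*c + 9) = (c + 3)*(c + 4)*(c + 3)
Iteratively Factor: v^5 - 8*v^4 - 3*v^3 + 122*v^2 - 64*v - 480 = (v + 2)*(v^4 - 10*v^3 + 17*v^2 + 88*v - 240) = (v + 2)*(v + 3)*(v^3 - 13*v^2 + 56*v - 80) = (v - 4)*(v + 2)*(v + 3)*(v^2 - 9*v + 20) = (v - 4)^2*(v + 2)*(v + 3)*(v - 5)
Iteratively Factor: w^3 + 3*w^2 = (w)*(w^2 + 3*w) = w^2*(w + 3)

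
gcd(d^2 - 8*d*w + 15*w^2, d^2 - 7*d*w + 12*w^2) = -d + 3*w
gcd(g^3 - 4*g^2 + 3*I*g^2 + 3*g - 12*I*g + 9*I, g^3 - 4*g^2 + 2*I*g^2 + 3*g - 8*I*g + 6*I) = g^2 - 4*g + 3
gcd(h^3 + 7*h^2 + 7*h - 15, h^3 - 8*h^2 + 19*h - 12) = h - 1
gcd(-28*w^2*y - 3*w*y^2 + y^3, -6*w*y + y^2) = y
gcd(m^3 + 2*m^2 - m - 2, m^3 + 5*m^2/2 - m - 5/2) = m^2 - 1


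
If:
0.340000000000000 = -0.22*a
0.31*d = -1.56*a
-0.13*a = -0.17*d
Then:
No Solution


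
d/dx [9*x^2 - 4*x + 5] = 18*x - 4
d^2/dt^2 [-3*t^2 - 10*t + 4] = -6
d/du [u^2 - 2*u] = 2*u - 2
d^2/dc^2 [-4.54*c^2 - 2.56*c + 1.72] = -9.08000000000000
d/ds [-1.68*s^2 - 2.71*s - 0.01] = -3.36*s - 2.71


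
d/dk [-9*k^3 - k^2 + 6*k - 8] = -27*k^2 - 2*k + 6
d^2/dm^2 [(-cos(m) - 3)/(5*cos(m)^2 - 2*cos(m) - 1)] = 10*(-45*(1 - cos(2*m))^2*cos(m) - 62*(1 - cos(2*m))^2 - 40*cos(m) - 96*cos(2*m) - 18*cos(3*m) + 10*cos(5*m) + 192)/(4*cos(m) - 5*cos(2*m) - 3)^3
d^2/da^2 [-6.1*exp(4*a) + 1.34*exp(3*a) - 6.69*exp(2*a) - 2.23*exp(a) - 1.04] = (-97.6*exp(3*a) + 12.06*exp(2*a) - 26.76*exp(a) - 2.23)*exp(a)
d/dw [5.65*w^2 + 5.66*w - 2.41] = 11.3*w + 5.66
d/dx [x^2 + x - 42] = 2*x + 1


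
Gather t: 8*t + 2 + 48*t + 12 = 56*t + 14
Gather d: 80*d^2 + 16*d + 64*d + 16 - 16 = 80*d^2 + 80*d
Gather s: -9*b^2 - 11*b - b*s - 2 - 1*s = -9*b^2 - 11*b + s*(-b - 1) - 2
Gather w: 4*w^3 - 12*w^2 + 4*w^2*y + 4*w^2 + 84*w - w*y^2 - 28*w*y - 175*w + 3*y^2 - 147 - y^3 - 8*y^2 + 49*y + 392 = 4*w^3 + w^2*(4*y - 8) + w*(-y^2 - 28*y - 91) - y^3 - 5*y^2 + 49*y + 245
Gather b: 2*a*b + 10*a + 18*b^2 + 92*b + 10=10*a + 18*b^2 + b*(2*a + 92) + 10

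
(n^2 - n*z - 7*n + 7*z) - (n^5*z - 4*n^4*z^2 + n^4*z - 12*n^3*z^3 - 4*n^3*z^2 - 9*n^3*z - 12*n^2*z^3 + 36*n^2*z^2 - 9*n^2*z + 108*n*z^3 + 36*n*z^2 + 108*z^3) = -n^5*z + 4*n^4*z^2 - n^4*z + 12*n^3*z^3 + 4*n^3*z^2 + 9*n^3*z + 12*n^2*z^3 - 36*n^2*z^2 + 9*n^2*z + n^2 - 108*n*z^3 - 36*n*z^2 - n*z - 7*n - 108*z^3 + 7*z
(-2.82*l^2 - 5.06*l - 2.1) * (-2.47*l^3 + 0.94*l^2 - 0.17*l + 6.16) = 6.9654*l^5 + 9.8474*l^4 + 0.910000000000001*l^3 - 18.485*l^2 - 30.8126*l - 12.936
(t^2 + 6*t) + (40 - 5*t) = t^2 + t + 40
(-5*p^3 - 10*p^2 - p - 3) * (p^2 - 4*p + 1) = -5*p^5 + 10*p^4 + 34*p^3 - 9*p^2 + 11*p - 3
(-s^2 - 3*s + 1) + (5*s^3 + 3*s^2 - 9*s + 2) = 5*s^3 + 2*s^2 - 12*s + 3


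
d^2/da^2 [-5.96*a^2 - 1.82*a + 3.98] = -11.9200000000000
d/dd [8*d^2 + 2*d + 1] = 16*d + 2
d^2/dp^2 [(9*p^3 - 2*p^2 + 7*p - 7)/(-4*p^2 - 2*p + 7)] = 2*(-416*p^3 + 882*p^2 - 1743*p + 224)/(64*p^6 + 96*p^5 - 288*p^4 - 328*p^3 + 504*p^2 + 294*p - 343)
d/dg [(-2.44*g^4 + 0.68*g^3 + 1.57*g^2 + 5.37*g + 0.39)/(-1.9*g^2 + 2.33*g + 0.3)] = (9.272*g^5 - 18.3476*g^4 + 0.2408*g^3 + 14.4731*g^2 + 2.424*g + 0.7023)/(3.61*g^4 - 8.854*g^3 + 4.2889*g^2 + 1.398*g + 0.09)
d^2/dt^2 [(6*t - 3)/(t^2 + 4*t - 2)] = 6*(4*(t + 2)^2*(2*t - 1) - (6*t + 7)*(t^2 + 4*t - 2))/(t^2 + 4*t - 2)^3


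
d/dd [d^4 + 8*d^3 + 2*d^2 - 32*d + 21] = 4*d^3 + 24*d^2 + 4*d - 32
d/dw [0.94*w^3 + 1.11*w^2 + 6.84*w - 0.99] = 2.82*w^2 + 2.22*w + 6.84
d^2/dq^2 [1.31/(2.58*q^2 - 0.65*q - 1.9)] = (17.439768*q^2 - 4.39374*q - 1.31*(5.16*q - 0.65)*(10.32*q - 1.3) - 12.84324)/(-2.58*q^2 + 0.65*q + 1.9)^3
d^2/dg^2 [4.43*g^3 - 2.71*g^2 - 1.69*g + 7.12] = 26.58*g - 5.42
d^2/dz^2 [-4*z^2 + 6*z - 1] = -8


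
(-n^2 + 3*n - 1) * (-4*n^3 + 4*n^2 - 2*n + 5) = 4*n^5 - 16*n^4 + 18*n^3 - 15*n^2 + 17*n - 5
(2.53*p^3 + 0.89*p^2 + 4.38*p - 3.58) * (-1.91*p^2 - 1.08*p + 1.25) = -4.8323*p^5 - 4.4323*p^4 - 6.1645*p^3 + 3.2199*p^2 + 9.3414*p - 4.475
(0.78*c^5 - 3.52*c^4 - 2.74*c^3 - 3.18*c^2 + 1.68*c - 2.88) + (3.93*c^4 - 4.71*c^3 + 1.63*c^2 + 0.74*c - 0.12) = 0.78*c^5 + 0.41*c^4 - 7.45*c^3 - 1.55*c^2 + 2.42*c - 3.0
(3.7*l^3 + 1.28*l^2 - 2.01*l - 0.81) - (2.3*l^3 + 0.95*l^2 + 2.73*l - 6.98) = 1.4*l^3 + 0.33*l^2 - 4.74*l + 6.17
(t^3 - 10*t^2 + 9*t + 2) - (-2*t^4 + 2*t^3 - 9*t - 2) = 2*t^4 - t^3 - 10*t^2 + 18*t + 4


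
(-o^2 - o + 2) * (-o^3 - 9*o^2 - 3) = o^5 + 10*o^4 + 7*o^3 - 15*o^2 + 3*o - 6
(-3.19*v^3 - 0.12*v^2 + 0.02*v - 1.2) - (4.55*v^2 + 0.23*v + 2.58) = -3.19*v^3 - 4.67*v^2 - 0.21*v - 3.78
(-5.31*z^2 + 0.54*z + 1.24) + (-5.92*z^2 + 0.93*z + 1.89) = -11.23*z^2 + 1.47*z + 3.13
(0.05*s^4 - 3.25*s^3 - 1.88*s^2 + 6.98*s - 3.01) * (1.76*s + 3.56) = 0.088*s^5 - 5.542*s^4 - 14.8788*s^3 + 5.592*s^2 + 19.5512*s - 10.7156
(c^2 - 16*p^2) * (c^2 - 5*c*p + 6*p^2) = c^4 - 5*c^3*p - 10*c^2*p^2 + 80*c*p^3 - 96*p^4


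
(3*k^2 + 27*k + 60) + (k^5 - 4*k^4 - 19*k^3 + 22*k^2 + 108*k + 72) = k^5 - 4*k^4 - 19*k^3 + 25*k^2 + 135*k + 132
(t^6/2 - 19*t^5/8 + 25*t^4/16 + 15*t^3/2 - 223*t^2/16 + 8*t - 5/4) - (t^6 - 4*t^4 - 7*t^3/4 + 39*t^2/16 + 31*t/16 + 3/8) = -t^6/2 - 19*t^5/8 + 89*t^4/16 + 37*t^3/4 - 131*t^2/8 + 97*t/16 - 13/8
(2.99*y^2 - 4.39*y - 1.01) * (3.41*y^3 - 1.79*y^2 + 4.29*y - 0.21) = 10.1959*y^5 - 20.322*y^4 + 17.2411*y^3 - 17.6531*y^2 - 3.411*y + 0.2121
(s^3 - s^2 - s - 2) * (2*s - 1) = 2*s^4 - 3*s^3 - s^2 - 3*s + 2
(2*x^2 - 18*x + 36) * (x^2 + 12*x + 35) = 2*x^4 + 6*x^3 - 110*x^2 - 198*x + 1260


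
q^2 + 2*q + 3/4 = (q + 1/2)*(q + 3/2)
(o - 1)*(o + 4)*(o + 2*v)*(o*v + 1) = o^4*v + 2*o^3*v^2 + 3*o^3*v + o^3 + 6*o^2*v^2 - 2*o^2*v + 3*o^2 - 8*o*v^2 + 6*o*v - 4*o - 8*v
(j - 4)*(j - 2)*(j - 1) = j^3 - 7*j^2 + 14*j - 8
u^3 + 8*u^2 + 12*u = u*(u + 2)*(u + 6)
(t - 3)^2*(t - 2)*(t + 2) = t^4 - 6*t^3 + 5*t^2 + 24*t - 36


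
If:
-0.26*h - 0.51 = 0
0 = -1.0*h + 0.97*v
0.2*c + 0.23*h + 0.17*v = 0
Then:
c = 3.97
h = -1.96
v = -2.02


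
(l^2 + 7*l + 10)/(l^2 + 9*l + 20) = (l + 2)/(l + 4)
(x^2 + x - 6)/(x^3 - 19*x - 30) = (x - 2)/(x^2 - 3*x - 10)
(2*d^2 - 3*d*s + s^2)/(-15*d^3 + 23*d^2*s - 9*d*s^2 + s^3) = (-2*d + s)/(15*d^2 - 8*d*s + s^2)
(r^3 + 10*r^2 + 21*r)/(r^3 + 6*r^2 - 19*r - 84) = r/(r - 4)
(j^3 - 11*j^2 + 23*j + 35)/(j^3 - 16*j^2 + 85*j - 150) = (j^2 - 6*j - 7)/(j^2 - 11*j + 30)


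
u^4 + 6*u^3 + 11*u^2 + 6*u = u*(u + 1)*(u + 2)*(u + 3)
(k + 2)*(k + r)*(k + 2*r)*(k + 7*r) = k^4 + 10*k^3*r + 2*k^3 + 23*k^2*r^2 + 20*k^2*r + 14*k*r^3 + 46*k*r^2 + 28*r^3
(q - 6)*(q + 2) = q^2 - 4*q - 12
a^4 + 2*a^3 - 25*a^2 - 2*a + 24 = (a - 4)*(a - 1)*(a + 1)*(a + 6)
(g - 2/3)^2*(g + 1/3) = g^3 - g^2 + 4/27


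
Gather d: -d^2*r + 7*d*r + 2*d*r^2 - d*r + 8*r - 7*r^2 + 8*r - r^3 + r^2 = -d^2*r + d*(2*r^2 + 6*r) - r^3 - 6*r^2 + 16*r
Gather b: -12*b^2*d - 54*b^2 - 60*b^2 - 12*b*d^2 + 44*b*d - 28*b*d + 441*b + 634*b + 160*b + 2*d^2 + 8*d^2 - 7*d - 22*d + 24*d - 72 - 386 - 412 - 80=b^2*(-12*d - 114) + b*(-12*d^2 + 16*d + 1235) + 10*d^2 - 5*d - 950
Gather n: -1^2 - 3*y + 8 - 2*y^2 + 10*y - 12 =-2*y^2 + 7*y - 5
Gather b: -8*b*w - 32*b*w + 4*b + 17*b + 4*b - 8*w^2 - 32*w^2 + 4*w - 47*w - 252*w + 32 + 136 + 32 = b*(25 - 40*w) - 40*w^2 - 295*w + 200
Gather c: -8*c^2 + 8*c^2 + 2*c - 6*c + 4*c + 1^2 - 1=0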